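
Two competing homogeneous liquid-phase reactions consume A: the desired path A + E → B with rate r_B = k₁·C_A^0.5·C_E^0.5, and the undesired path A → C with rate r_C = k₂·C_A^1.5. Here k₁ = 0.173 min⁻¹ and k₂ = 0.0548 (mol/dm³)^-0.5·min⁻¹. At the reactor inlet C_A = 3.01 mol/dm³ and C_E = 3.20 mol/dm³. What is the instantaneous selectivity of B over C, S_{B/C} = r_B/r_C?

S_{B/C} = r_B/r_C = (k₁·C_A^0.5·C_E^0.5)/(k₂·C_A^1.5) = (k₁/k₂)·C_A⁻¹·C_E^0.5.
= (0.173×3.010^0.5×3.200^0.5) / (0.0548×3.010^1.5) = 0.5369/0.2862 = 1.88.
The undesired path is higher order in A, so low C_A (CSTR or dilute feed) favours B.

1.88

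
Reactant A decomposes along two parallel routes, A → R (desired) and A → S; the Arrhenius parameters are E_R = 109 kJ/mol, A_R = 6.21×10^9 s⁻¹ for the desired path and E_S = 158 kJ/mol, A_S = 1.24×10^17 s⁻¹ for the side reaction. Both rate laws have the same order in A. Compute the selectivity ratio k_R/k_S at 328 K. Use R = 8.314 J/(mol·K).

Since both paths have the same order in A, the concentration cancels and S_{R/S} = k_R/k_S = (A_R/A_S)·exp[(E_S−E_R)/(RT)].
(E_S−E_R)/(RT) = (158−109)×10³/(8.314×328) = 49000/2727 = 17.97.
k_R/k_S = (6.21×10^9/1.24×10^17)·exp(17.97) = 5.008×10^-8 × 6.362×10^7 = 3.19.

3.19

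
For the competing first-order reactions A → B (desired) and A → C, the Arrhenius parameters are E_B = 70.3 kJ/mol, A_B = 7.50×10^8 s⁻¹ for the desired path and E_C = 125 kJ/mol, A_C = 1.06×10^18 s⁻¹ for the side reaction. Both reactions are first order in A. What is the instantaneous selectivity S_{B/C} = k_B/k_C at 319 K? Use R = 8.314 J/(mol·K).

0.641

k_B/k_C = (A_B/A_C)·exp[−(E_B−E_C)/(RT)] = (A_B/A_C)·exp[(E_C−E_B)/(RT)].
(E_C−E_B)/(RT) = (125−70.3)×10³/(8.314×319) = 54700/2652 = 20.62.
k_B/k_C = (7.50×10^8/1.06×10^18)·exp(20.62) = 7.075×10^-10 × 9.061×10^8 = 0.641.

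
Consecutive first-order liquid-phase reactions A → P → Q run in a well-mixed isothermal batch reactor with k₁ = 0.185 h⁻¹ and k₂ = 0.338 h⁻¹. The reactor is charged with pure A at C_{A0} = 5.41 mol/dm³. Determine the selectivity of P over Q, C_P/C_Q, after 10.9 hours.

For first-order series with pure A initially, C_P(t) = k₁C_{A0}/(k₂−k₁)·(e^(−k₁t) − e^(−k₂t)).
e^(−k₁t) = e^(−0.185×10.9) = e^(−2.017) = 0.1331; e^(−k₂t) = e^(−3.684) = 0.02512.
C_P = 0.185×5.41/(0.338−0.185) × (0.1331−0.02512) = 6.542×0.1080 = 0.7065 mol/dm³.
C_A = C_{A0}e^(−k₁t) = 0.7202 mol/dm³, so C_Q = C_{A0}−C_A−C_P = 3.983 mol/dm³; C_P/C_Q = 0.177.

0.177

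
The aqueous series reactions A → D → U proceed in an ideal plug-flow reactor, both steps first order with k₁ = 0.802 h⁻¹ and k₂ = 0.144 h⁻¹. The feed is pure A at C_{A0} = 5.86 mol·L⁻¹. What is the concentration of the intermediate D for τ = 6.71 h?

2.68 mol·L⁻¹

The intermediate concentration in a first-order A→B→C sequence is C_D = k₁C_{A0}(e^(−k₁τ) − e^(−k₂τ))/(k₂−k₁).
e^(−k₁τ) = e^(−0.802×6.71) = e^(−5.381) = 0.004601; e^(−k₂τ) = e^(−0.9662) = 0.3805.
C_D = 0.802×5.86/(0.144−0.802) × (0.004601−0.3805) = (-7.142)×(-0.3759) = 2.685 mol·L⁻¹.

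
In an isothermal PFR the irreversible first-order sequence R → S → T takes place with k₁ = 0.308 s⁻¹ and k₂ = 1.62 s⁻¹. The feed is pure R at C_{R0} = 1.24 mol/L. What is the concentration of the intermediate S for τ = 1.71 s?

0.154 mol/L

For first-order series with pure R initially, C_S(τ) = k₁C_{R0}/(k₂−k₁)·(e^(−k₁τ) − e^(−k₂τ)).
e^(−k₁τ) = e^(−0.308×1.71) = e^(−0.5267) = 0.5906; e^(−k₂τ) = e^(−2.770) = 0.06265.
C_S = 0.308×1.24/(1.62−0.308) × (0.5906−0.06265) = 0.2911×0.5279 = 0.1537 mol/L.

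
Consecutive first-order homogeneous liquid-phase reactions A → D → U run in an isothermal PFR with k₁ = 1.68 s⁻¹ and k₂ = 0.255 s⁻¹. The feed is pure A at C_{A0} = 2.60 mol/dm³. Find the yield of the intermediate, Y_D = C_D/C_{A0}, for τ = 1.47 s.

Solving the coupled first-order balances gives C_D(τ) = [k₁/(k₂−k₁)]·C_{A0}·(e^(−k₁τ) − e^(−k₂τ)).
e^(−k₁τ) = e^(−1.68×1.47) = e^(−2.470) = 0.08462; e^(−k₂τ) = e^(−0.3749) = 0.6874.
C_D = 1.68×2.60/(0.255−1.68) × (0.08462−0.6874) = (-3.065)×(-0.6028) = 1.848 mol/dm³.
Y_D = C_D/C_{A0} = 1.848/2.60 = 0.711.

0.711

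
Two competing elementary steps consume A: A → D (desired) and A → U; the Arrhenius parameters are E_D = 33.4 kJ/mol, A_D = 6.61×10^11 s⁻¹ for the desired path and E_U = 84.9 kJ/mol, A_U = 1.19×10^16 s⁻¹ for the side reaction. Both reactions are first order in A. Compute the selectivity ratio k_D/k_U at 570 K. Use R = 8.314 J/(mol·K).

2.91

k_D/k_U = (A_D/A_U)·exp[−(E_D−E_U)/(RT)] = (A_D/A_U)·exp[(E_U−E_D)/(RT)].
(E_U−E_D)/(RT) = (84.9−33.4)×10³/(8.314×570) = 51500/4739 = 10.87.
k_D/k_U = (6.61×10^11/1.19×10^16)·exp(10.87) = 5.555×10^-5 × 52434 = 2.91.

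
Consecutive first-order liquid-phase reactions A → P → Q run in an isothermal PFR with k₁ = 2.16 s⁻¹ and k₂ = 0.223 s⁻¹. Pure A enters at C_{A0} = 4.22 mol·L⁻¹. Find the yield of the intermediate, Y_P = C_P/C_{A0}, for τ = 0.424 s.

0.568

Solving the coupled first-order balances gives C_P(τ) = [k₁/(k₂−k₁)]·C_{A0}·(e^(−k₁τ) − e^(−k₂τ)).
e^(−k₁τ) = e^(−2.16×0.424) = e^(−0.9158) = 0.4002; e^(−k₂τ) = e^(−0.09455) = 0.9098.
C_P = 2.16×4.22/(0.223−2.16) × (0.4002−0.9098) = (-4.706)×(-0.5096) = 2.398 mol·L⁻¹.
Y_P = C_P/C_{A0} = 2.398/4.22 = 0.568.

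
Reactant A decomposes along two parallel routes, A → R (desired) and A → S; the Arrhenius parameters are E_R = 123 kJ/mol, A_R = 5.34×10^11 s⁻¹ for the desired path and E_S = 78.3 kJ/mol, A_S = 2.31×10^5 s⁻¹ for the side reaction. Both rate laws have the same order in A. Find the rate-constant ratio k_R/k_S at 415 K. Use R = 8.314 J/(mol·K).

Since both paths have the same order in A, the concentration cancels and S_{R/S} = k_R/k_S = (A_R/A_S)·exp[(E_S−E_R)/(RT)].
(E_S−E_R)/(RT) = (78.3−123)×10³/(8.314×415) = -44700/3450 = -12.96.
k_R/k_S = (5.34×10^11/2.31×10^5)·exp(-12.96) = 2.312×10^6 × 2.364×10^-6 = 5.46.

5.46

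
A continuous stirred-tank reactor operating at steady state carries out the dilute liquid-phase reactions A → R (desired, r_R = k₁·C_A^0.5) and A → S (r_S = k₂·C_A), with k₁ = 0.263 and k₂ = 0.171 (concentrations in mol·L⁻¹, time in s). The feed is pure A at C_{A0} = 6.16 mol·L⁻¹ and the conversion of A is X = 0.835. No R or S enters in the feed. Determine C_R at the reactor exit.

3.11 mol·L⁻¹

Exit C_A = C_{A0}(1−X) = 6.16×0.165 = 1.016 mol·L⁻¹.
A CSTR operates uniformly at the exit composition, giving r_R = 0.2651 and r_S = 0.1738 (each k·C_A^n at C_A = 1.016).
Fraction of consumed A going to R: r_R/(r_R+r_S) = 0.6040.
C_R = 0.6040·C_{A0}·X = 0.6040×6.16×0.835 = 3.11 mol·L⁻¹.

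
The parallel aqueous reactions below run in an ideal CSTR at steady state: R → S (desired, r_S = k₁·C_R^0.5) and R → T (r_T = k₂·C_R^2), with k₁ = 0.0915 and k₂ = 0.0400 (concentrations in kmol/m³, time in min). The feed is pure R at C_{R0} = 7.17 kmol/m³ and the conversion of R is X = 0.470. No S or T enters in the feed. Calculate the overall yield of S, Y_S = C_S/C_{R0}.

Exit C_R = C_{R0}(1−X) = 7.17×0.530 = 3.800 kmol/m³.
A CSTR operates uniformly at the exit composition, giving r_S = 0.1784 and r_T = 0.5776 (each k·C_R^n at C_R = 3.800).
Fraction of consumed R going to S: r_S/(r_S+r_T) = 0.2359.
C_S = 0.2359·C_{R0}·X = 0.2359×7.17×0.470 = 0.795 kmol/m³; Y_S = C_S/C_{R0} = 0.111.

0.111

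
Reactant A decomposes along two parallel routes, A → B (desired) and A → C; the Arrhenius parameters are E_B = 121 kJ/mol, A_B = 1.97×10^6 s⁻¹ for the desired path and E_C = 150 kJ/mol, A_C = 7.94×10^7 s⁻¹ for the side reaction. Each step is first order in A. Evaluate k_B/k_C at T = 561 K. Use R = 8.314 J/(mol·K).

With equal orders, S_{B/C} = k_B/k_C = (A_B/A_C)·exp[(E_C−E_B)/(RT)].
(E_C−E_B)/(RT) = (150−121)×10³/(8.314×561) = 29000/4664 = 6.218.
k_B/k_C = (1.97×10^6/7.94×10^7)·exp(6.218) = 0.02481 × 501.5 = 12.4.

12.4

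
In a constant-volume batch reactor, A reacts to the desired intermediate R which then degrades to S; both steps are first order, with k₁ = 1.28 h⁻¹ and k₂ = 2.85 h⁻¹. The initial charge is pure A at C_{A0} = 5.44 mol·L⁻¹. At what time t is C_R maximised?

The intermediate peaks when r₁ = r₂, i.e. k₁e^(−k₁t) = k₂e^(−k₂t), giving t_opt = ln(k₂/k₁)/(k₂−k₁).
= ln(2.85/1.28)/(2.85−1.28) = ln(2.227)/1.570 = 0.8005/1.570 = 0.510 h.

0.510 h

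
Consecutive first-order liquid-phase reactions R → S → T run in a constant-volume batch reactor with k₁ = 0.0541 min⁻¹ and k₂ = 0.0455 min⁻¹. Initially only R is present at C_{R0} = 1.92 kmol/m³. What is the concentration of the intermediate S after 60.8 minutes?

Solving the coupled first-order balances gives C_S(t) = [k₁/(k₂−k₁)]·C_{R0}·(e^(−k₁t) − e^(−k₂t)).
e^(−k₁t) = e^(−0.0541×60.8) = e^(−3.289) = 0.03728; e^(−k₂t) = e^(−2.766) = 0.06289.
C_S = 0.0541×1.92/(0.0455−0.0541) × (0.03728−0.06289) = (-12.08)×(-0.02561) = 0.3093 kmol/m³.

0.309 kmol/m³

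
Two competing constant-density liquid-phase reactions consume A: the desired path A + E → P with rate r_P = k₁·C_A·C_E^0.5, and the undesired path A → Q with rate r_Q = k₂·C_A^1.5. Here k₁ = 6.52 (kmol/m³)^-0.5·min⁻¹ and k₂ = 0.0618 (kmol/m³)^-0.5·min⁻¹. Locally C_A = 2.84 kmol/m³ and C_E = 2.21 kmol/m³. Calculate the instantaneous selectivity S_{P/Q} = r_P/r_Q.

93.1

S_{P/Q} = r_P/r_Q = (k₁·C_A·C_E^0.5)/(k₂·C_A^1.5) = (k₁/k₂)·C_A^-0.5·C_E^0.5.
= (6.52×2.840×2.210^0.5) / (0.0618×2.840^1.5) = 27.53/0.2958 = 93.1.
The undesired path is higher order in A, so low C_A (CSTR or dilute feed) favours P.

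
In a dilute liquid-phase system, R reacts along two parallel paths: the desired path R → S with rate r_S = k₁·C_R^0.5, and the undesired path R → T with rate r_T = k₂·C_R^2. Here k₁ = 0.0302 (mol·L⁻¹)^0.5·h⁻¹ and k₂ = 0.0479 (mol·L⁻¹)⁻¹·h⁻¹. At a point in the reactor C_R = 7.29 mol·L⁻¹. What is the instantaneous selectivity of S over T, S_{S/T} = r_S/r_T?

S_{S/T} = r_S/r_T = (k₁·C_R^0.5)/(k₂·C_R^2) = (k₁/k₂)·C_R^-1.5.
= (0.0302×7.290^0.5) / (0.0479×7.290^2) = 0.08154/2.546 = 0.0320.

0.0320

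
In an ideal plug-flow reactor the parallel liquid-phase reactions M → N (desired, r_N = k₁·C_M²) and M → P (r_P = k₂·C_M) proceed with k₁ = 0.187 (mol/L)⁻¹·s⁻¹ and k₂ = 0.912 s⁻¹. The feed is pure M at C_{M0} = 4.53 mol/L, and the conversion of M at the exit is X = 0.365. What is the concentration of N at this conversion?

0.711 mol/L

C_M = C_{M0}(1−X) = 2.877 mol/L.
Along a PFR/batch, dC_P/dC_M = −r_P/(r_N+r_P) = −k₂/(k₂+k₁·C_M).
Integrating from C_{M0} to C_M: C_P = (0.912/0.187)·ln[(0.912+0.187·4.53)/(0.912+0.187·2.88)] = 4.877·ln(1.759/1.450) = 0.9427 mol/L.
Then C_N = (C_{M0}−C_M) − C_P = 1.653 − 0.9427 = 0.7107 mol/L.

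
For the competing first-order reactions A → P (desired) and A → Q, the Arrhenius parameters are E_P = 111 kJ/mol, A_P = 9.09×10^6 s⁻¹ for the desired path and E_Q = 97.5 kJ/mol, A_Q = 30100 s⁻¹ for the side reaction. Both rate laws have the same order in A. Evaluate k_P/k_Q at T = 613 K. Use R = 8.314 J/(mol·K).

21.4

Since both paths have the same order in A, the concentration cancels and S_{P/Q} = k_P/k_Q = (A_P/A_Q)·exp[(E_Q−E_P)/(RT)].
(E_Q−E_P)/(RT) = (97.5−111)×10³/(8.314×613) = -13500/5096 = -2.649.
k_P/k_Q = (9.09×10^6/30100)·exp(-2.649) = 302.0 × 0.07073 = 21.4.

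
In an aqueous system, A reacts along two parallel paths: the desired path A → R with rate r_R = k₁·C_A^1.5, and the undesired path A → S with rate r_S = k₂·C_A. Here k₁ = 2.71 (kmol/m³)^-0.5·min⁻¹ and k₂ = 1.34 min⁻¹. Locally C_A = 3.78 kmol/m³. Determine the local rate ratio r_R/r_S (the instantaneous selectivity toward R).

S_{R/S} = r_R/r_S = (k₁·C_A^1.5)/(k₂·C_A) = (k₁/k₂)·C_A^0.5.
= (2.71×3.780^1.5) / (1.34×3.780) = 19.92/5.065 = 3.93.

3.93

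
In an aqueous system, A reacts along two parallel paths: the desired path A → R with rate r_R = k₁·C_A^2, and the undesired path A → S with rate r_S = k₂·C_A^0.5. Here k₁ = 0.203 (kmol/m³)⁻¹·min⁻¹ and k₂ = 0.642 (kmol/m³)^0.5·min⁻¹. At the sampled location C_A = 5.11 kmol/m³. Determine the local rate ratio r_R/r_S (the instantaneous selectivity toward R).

S_{R/S} = r_R/r_S = (k₁·C_A^2)/(k₂·C_A^0.5) = (k₁/k₂)·C_A^1.5.
= (0.203×5.110^2) / (0.642×5.110^0.5) = 5.301/1.451 = 3.65.
Since the desired path is higher order in A, keeping C_A high (PFR or concentrated feed) favours R.

3.65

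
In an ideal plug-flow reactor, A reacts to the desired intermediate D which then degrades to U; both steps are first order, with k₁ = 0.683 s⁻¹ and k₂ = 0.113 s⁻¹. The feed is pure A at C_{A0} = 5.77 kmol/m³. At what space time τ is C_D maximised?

3.16 s

The intermediate peaks when r₁ = r₂, i.e. k₁e^(−k₁τ) = k₂e^(−k₂τ), giving τ_opt = ln(k₂/k₁)/(k₂−k₁).
= ln(0.113/0.683)/(0.113−0.683) = ln(0.1654)/-0.5700 = -1.799/-0.5700 = 3.16 s.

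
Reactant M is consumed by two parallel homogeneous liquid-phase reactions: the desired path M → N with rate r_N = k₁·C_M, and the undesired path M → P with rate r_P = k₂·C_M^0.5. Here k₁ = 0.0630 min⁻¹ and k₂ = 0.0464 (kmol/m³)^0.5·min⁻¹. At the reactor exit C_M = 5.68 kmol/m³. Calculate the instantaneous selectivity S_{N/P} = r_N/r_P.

3.24

S_{N/P} = r_N/r_P = (k₁·C_M)/(k₂·C_M^0.5) = (k₁/k₂)·C_M^0.5.
= (0.0630×5.680) / (0.0464×5.680^0.5) = 0.3578/0.1106 = 3.24.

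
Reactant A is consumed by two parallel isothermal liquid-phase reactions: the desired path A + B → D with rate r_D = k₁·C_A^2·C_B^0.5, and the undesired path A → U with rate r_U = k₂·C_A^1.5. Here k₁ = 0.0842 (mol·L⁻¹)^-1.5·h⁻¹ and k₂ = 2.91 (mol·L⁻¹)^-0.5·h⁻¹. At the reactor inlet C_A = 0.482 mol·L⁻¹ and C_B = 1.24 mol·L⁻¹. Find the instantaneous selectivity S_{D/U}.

S_{D/U} = r_D/r_U = (k₁·C_A^2·C_B^0.5)/(k₂·C_A^1.5) = (k₁/k₂)·C_A^0.5·C_B^0.5.
= (0.0842×0.4820^2×1.240^0.5) / (2.91×0.4820^1.5) = 0.02178/0.9738 = 0.0224.
Since the desired path is higher order in A, keeping C_A high (PFR or concentrated feed) favours D.

0.0224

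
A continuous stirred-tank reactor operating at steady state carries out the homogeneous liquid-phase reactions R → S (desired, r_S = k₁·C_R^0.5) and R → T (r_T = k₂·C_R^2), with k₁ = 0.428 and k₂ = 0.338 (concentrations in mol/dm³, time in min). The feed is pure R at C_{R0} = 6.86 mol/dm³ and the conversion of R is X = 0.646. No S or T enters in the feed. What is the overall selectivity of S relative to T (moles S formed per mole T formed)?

Exit C_R = C_{R0}(1−X) = 6.86×0.354 = 2.428 mol/dm³.
A CSTR operates uniformly at the exit composition, giving r_S = 0.6670 and r_T = 1.993 (each k·C_R^n at C_R = 2.428).
Overall selectivity = C_S/C_T = r_Sτ/(r_Tτ) = r_S/r_T = 0.335.

0.335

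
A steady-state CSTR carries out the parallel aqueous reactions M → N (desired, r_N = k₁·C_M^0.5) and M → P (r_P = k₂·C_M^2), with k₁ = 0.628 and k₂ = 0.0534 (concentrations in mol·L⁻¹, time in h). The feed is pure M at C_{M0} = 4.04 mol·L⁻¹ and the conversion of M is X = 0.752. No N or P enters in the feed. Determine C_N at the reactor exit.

Exit C_M = C_{M0}(1−X) = 4.04×0.248 = 1.002 mol·L⁻¹.
Rates in a CSTR are evaluated at the outlet concentration: r_N = 0.628×1.002^0.5 = 0.6286, r_P = 0.0534×1.002^2 = 0.05361.
Fraction of consumed M going to N: r_N/(r_N+r_P) = 0.9214.
C_N = 0.9214·C_{M0}·X = 0.9214×4.04×0.752 = 2.80 mol·L⁻¹.

2.80 mol·L⁻¹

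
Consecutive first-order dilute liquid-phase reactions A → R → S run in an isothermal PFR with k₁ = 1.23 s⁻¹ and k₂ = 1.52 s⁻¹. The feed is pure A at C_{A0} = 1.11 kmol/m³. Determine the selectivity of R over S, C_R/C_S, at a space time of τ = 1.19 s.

0.594

The intermediate concentration in a first-order A→B→C sequence is C_R = k₁C_{A0}(e^(−k₁τ) − e^(−k₂τ))/(k₂−k₁).
e^(−k₁τ) = e^(−1.23×1.19) = e^(−1.464) = 0.2314; e^(−k₂τ) = e^(−1.809) = 0.1639.
C_R = 1.23×1.11/(1.52−1.23) × (0.2314−0.1639) = 4.708×0.06753 = 0.3179 kmol/m³.
C_A = C_{A0}e^(−k₁τ) = 0.2568 kmol/m³, so C_S = C_{A0}−C_A−C_R = 0.5353 kmol/m³; C_R/C_S = 0.594.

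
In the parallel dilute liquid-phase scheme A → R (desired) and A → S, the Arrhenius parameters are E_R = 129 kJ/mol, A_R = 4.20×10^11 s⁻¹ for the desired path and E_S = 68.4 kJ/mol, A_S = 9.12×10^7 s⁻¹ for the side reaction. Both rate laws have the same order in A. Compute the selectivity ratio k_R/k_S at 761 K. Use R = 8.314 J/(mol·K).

k_R/k_S = (A_R/A_S)·exp[−(E_R−E_S)/(RT)] = (A_R/A_S)·exp[(E_S−E_R)/(RT)].
(E_S−E_R)/(RT) = (68.4−129)×10³/(8.314×761) = -60600/6327 = -9.578.
k_R/k_S = (4.20×10^11/9.12×10^7)·exp(-9.578) = 4605 × 6.923×10^-5 = 0.319.

0.319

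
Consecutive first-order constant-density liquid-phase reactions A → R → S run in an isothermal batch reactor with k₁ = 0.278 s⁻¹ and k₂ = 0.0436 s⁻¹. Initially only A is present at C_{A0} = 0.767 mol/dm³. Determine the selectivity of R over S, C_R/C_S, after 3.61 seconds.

Solving the coupled first-order balances gives C_R(t) = [k₁/(k₂−k₁)]·C_{A0}·(e^(−k₁t) − e^(−k₂t)).
e^(−k₁t) = e^(−0.278×3.61) = e^(−1.004) = 0.3666; e^(−k₂t) = e^(−0.1574) = 0.8544.
C_R = 0.278×0.767/(0.0436−0.278) × (0.3666−0.8544) = (-0.9097)×(-0.4878) = 0.4437 mol/dm³.
C_A = C_{A0}e^(−k₁t) = 0.2812 mol/dm³, so C_S = C_{A0}−C_A−C_R = 0.04211 mol/dm³; C_R/C_S = 10.5.

10.5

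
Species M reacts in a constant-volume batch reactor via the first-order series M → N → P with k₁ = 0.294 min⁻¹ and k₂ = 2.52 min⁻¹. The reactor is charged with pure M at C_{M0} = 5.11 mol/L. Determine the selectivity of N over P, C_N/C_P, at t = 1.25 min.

For first-order series with pure M initially, C_N(t) = k₁C_{M0}/(k₂−k₁)·(e^(−k₁t) − e^(−k₂t)).
e^(−k₁t) = e^(−0.294×1.25) = e^(−0.3675) = 0.6925; e^(−k₂t) = e^(−3.150) = 0.04285.
C_N = 0.294×5.11/(2.52−0.294) × (0.6925−0.04285) = 0.6749×0.6496 = 0.4384 mol/L.
C_M = C_{M0}e^(−k₁t) = 3.538 mol/L, so C_P = C_{M0}−C_M−C_N = 1.133 mol/L; C_N/C_P = 0.387.

0.387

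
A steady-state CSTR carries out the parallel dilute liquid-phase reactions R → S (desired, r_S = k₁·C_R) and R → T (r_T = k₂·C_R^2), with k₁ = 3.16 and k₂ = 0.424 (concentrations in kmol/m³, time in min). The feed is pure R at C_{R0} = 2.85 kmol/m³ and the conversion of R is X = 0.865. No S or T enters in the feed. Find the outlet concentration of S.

Exit C_R = C_{R0}(1−X) = 2.85×0.135 = 0.3848 kmol/m³.
Rates in a CSTR are evaluated at the outlet concentration: r_S = 3.16×0.3848 = 1.216, r_T = 0.424×0.3848^2 = 0.06277.
Fraction of consumed R going to S: r_S/(r_S+r_T) = 0.9509.
C_S = 0.9509·C_{R0}·X = 0.9509×2.85×0.865 = 2.34 kmol/m³.

2.34 kmol/m³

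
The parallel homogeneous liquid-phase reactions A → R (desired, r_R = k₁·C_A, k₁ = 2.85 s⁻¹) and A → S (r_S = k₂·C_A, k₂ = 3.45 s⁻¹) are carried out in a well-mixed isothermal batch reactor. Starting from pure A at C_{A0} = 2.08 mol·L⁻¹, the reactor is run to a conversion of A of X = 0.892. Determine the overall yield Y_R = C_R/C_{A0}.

0.404

C_A = C_{A0}(1−X) = 0.2246 mol·L⁻¹.
Both paths are first order in A, so the instantaneous fraction to R is constant: dC_R/d(−C_A) = k₁/(k₁+k₂) = 0.4524.
C_R = 0.4524·(C_{A0}−C_A) = 0.4524×1.855 = 0.839 mol·L⁻¹.
Y_R = C_R/C_{A0} = 0.8393/2.08 = 0.404.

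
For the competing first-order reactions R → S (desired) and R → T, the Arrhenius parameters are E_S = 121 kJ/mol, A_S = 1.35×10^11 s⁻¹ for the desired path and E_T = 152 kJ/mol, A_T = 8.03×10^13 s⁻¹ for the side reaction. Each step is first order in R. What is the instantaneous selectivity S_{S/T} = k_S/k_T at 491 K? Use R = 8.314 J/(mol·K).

Since both paths have the same order in R, the concentration cancels and S_{S/T} = k_S/k_T = (A_S/A_T)·exp[(E_T−E_S)/(RT)].
(E_T−E_S)/(RT) = (152−121)×10³/(8.314×491) = 31000/4082 = 7.594.
k_S/k_T = (1.35×10^11/8.03×10^13)·exp(7.594) = 0.001681 × 1986 = 3.34.

3.34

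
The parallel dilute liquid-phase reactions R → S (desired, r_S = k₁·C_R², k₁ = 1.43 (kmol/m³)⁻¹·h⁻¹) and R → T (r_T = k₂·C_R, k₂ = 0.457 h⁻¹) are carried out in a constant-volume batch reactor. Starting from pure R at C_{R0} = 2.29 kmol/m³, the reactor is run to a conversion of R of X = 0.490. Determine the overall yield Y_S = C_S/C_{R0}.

C_R = C_{R0}(1−X) = 1.168 kmol/m³.
Along a PFR/batch, dC_T/dC_R = −r_T/(r_S+r_T) = −k₂/(k₂+k₁·C_R).
Integrating from C_{R0} to C_R: C_T = (0.457/1.43)·ln[(0.457+1.43·2.29)/(0.457+1.43·1.17)] = 0.3196·ln(3.732/2.127) = 0.1796 kmol/m³.
Then C_S = (C_{R0}−C_R) − C_T = 1.122 − 0.1796 = 0.9425 kmol/m³.
Y_S = C_S/C_{R0} = 0.9425/2.29 = 0.412.

0.412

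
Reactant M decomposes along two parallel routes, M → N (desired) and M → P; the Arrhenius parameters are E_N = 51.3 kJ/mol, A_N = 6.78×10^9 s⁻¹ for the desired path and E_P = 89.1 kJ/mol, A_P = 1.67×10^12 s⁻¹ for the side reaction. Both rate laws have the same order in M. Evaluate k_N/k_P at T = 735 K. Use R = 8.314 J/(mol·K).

1.97

k_N/k_P = (A_N/A_P)·exp[−(E_N−E_P)/(RT)] = (A_N/A_P)·exp[(E_P−E_N)/(RT)].
(E_P−E_N)/(RT) = (89.1−51.3)×10³/(8.314×735) = 37800/6111 = 6.186.
k_N/k_P = (6.78×10^9/1.67×10^12)·exp(6.186) = 0.004060 × 485.8 = 1.97.
Since E_N < E_P, lowering the temperature improves selectivity toward N.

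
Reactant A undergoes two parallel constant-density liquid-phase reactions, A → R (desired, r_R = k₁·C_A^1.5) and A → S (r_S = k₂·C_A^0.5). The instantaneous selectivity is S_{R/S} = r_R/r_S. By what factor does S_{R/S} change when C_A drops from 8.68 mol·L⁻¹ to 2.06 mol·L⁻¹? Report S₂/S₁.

0.237

S_{R/S} = (k₁/k₂)·C_A, so S₂/S₁ = (C_{A,2}/C_{A,1}).
= 2.06/8.68 = 0.237.
Selectivity toward R falls as C_A falls — high-concentration operation is favoured.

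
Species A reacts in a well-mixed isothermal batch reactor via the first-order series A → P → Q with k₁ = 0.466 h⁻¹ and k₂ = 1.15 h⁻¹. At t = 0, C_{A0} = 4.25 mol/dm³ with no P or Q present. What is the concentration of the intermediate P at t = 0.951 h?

0.889 mol/dm³

For first-order series with pure A initially, C_P(t) = k₁C_{A0}/(k₂−k₁)·(e^(−k₁t) − e^(−k₂t)).
e^(−k₁t) = e^(−0.466×0.951) = e^(−0.4432) = 0.6420; e^(−k₂t) = e^(−1.094) = 0.3350.
C_P = 0.466×4.25/(1.15−0.466) × (0.6420−0.3350) = 2.895×0.3070 = 0.8889 mol/dm³.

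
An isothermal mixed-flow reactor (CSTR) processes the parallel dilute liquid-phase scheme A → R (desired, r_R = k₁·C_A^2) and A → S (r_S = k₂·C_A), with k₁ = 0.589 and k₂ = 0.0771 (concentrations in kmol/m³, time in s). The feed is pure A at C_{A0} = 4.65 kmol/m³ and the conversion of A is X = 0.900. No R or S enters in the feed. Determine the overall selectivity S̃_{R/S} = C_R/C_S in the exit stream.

Exit C_A = C_{A0}(1−X) = 4.65×0.100 = 0.4650 kmol/m³.
A CSTR operates uniformly at the exit composition, giving r_R = 0.1274 and r_S = 0.03585 (each k·C_A^n at C_A = 0.4650).
Overall selectivity = C_R/C_S = r_Rτ/(r_Sτ) = r_R/r_S = 3.55.

3.55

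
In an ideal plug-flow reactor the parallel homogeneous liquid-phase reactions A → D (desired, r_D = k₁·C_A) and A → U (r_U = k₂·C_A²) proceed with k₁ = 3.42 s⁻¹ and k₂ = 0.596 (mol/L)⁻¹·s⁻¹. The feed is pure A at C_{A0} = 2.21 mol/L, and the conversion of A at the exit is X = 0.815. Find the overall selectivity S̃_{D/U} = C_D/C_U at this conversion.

C_A = C_{A0}(1−X) = 0.4089 mol/L.
Along a PFR/batch, dC_D/dC_A = −r_D/(r_D+r_U) = −k₁/(k₁+k₂·C_A).
Integrating from C_{A0} to C_A: C_D = (3.42/0.596)·ln[(3.42+0.596·2.21)/(3.42+0.596·0.409)] = 5.738·ln(4.737/3.664) = 1.475 mol/L.
C_U = (C_{A0}−C_A)−C_D = 0.3266 mol/L; S̃_{D/U} = 1.475/0.3266 = 4.52.

4.52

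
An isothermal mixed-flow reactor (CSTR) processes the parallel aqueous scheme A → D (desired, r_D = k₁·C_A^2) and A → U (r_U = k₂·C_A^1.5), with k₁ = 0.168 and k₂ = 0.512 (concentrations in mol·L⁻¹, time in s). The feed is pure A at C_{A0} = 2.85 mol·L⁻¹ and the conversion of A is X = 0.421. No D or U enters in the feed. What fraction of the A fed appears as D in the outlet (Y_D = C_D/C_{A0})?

Exit C_A = C_{A0}(1−X) = 2.85×0.579 = 1.650 mol·L⁻¹.
Rates in a CSTR are evaluated at the outlet concentration: r_D = 0.168×1.650^2 = 0.4575, r_U = 0.512×1.650^1.5 = 1.085.
Fraction of consumed A going to D: r_D/(r_D+r_U) = 0.2965.
C_D = 0.2965·C_{A0}·X = 0.2965×2.85×0.421 = 0.356 mol·L⁻¹; Y_D = C_D/C_{A0} = 0.125.

0.125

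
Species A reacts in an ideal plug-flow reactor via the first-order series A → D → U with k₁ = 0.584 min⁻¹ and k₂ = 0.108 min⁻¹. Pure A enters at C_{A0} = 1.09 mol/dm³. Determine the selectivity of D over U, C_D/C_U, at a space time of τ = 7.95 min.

For first-order series with pure A initially, C_D(τ) = k₁C_{A0}/(k₂−k₁)·(e^(−k₁τ) − e^(−k₂τ)).
e^(−k₁τ) = e^(−0.584×7.95) = e^(−4.643) = 0.009631; e^(−k₂τ) = e^(−0.8586) = 0.4238.
C_D = 0.584×1.09/(0.108−0.584) × (0.009631−0.4238) = (-1.337)×(-0.4141) = 0.5538 mol/dm³.
C_A = C_{A0}e^(−k₁τ) = 0.01050 mol/dm³, so C_U = C_{A0}−C_A−C_D = 0.5257 mol/dm³; C_D/C_U = 1.05.

1.05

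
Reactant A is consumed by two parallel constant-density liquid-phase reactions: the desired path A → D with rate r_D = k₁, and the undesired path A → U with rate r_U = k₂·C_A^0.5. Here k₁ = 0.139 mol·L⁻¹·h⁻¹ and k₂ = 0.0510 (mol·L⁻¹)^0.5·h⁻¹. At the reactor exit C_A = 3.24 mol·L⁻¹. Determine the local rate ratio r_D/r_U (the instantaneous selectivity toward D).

1.51

S_{D/U} = r_D/r_U = (k₁)/(k₂·C_A^0.5) = (k₁/k₂)·C_A^-0.5.
= (0.139) / (0.0510×3.240^0.5) = 0.1390/0.09180 = 1.51.
The undesired path is higher order in A, so low C_A (CSTR or dilute feed) favours D.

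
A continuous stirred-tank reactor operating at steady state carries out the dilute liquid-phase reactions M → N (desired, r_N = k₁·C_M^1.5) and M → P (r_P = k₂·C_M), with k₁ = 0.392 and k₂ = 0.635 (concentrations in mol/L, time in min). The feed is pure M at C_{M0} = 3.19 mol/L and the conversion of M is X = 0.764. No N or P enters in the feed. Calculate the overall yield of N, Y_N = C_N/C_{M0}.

Exit C_M = C_{M0}(1−X) = 3.19×0.236 = 0.7528 mol/L.
A CSTR operates uniformly at the exit composition, giving r_N = 0.2561 and r_P = 0.4781 (each k·C_M^n at C_M = 0.7528).
Fraction of consumed M going to N: r_N/(r_N+r_P) = 0.3488.
C_N = 0.3488·C_{M0}·X = 0.3488×3.19×0.764 = 0.850 mol/L; Y_N = C_N/C_{M0} = 0.266.

0.266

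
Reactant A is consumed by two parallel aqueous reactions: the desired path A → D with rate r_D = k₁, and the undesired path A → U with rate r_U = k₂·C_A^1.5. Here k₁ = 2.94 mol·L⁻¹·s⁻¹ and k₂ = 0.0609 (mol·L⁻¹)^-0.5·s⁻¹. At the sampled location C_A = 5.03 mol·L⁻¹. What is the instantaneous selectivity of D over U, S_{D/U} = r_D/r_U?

S_{D/U} = r_D/r_U = (k₁)/(k₂·C_A^1.5) = (k₁/k₂)·C_A^-1.5.
= (2.94) / (0.0609×5.030^1.5) = 2.940/0.6870 = 4.28.
The undesired path is higher order in A, so low C_A (CSTR or dilute feed) favours D.

4.28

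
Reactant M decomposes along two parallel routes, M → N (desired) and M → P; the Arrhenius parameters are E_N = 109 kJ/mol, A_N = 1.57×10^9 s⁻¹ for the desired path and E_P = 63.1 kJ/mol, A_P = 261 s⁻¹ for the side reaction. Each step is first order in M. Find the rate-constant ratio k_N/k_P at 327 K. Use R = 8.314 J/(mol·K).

k_N/k_P = (A_N/A_P)·exp[−(E_N−E_P)/(RT)] = (A_N/A_P)·exp[(E_P−E_N)/(RT)].
(E_P−E_N)/(RT) = (63.1−109)×10³/(8.314×327) = -45900/2719 = -16.88.
k_N/k_P = (1.57×10^9/261)·exp(-16.88) = 6.015×10^6 × 4.653×10^-8 = 0.280.

0.280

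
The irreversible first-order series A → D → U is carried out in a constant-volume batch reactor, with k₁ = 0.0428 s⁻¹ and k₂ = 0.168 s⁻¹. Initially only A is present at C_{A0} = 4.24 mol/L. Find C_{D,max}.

0.677 mol/L

For a first-order series the maximum intermediate yield is C_{D,max}/C_{A0} = (k₁/k₂)^[k₂/(k₂−k₁)].
= (0.0428/0.168)^(0.168/(0.168−0.0428)) = (0.2548)^(1.342) = 0.1596.
C_{D,max} = 0.1596×4.24 = 0.677 mol/L.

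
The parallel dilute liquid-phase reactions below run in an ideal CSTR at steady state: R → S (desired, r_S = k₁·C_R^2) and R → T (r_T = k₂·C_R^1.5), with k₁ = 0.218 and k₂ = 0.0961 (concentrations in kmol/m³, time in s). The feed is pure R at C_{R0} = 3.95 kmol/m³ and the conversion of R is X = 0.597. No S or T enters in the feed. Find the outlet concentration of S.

1.75 kmol/m³

Exit C_R = C_{R0}(1−X) = 3.95×0.403 = 1.592 kmol/m³.
Rates in a CSTR are evaluated at the outlet concentration: r_S = 0.218×1.592^2 = 0.5524, r_T = 0.0961×1.592^1.5 = 0.1930.
Fraction of consumed R going to S: r_S/(r_S+r_T) = 0.7411.
C_S = 0.7411·C_{R0}·X = 0.7411×3.95×0.597 = 1.75 kmol/m³.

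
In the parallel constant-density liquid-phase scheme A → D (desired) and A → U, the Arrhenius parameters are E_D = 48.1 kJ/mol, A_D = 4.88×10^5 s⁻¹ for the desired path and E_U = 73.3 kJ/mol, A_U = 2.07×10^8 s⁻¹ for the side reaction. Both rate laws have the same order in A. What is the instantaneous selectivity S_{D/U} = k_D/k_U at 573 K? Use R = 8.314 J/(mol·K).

0.467

With equal orders, S_{D/U} = k_D/k_U = (A_D/A_U)·exp[(E_U−E_D)/(RT)].
(E_U−E_D)/(RT) = (73.3−48.1)×10³/(8.314×573) = 25200/4764 = 5.290.
k_D/k_U = (4.88×10^5/2.07×10^8)·exp(5.290) = 0.002357 × 198.3 = 0.467.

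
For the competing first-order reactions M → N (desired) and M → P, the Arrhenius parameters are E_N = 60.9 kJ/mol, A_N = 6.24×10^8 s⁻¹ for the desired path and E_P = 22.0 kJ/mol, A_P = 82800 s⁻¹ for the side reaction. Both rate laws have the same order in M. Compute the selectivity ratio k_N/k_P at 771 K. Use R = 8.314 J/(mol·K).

17.4

With equal orders, S_{N/P} = k_N/k_P = (A_N/A_P)·exp[(E_P−E_N)/(RT)].
(E_P−E_N)/(RT) = (22.0−60.9)×10³/(8.314×771) = -38900/6410 = -6.069.
k_N/k_P = (6.24×10^8/82800)·exp(-6.069) = 7536 × 0.002315 = 17.4.
Since E_N > E_P, raising the temperature improves selectivity toward N.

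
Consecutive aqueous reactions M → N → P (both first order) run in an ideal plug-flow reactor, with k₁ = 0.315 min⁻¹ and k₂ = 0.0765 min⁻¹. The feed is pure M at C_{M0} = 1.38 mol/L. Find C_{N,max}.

0.876 mol/L

Evaluating C_N at τ_opt = ln(k₂/k₁)/(k₂−k₁) gives C_{N,max}/C_{M0} = (k₁/k₂)^[k₂/(k₂−k₁)].
= (0.315/0.0765)^(0.0765/(0.0765−0.315)) = (4.118)^(-0.3208) = 0.6351.
C_{N,max} = 0.6351×1.38 = 0.876 mol/L.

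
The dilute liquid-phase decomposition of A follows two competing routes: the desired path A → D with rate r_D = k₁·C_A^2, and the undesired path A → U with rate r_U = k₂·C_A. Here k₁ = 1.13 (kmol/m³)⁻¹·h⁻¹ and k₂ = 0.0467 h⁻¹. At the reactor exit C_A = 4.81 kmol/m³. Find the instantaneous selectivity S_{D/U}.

S_{D/U} = r_D/r_U = (k₁·C_A^2)/(k₂·C_A) = (k₁/k₂)·C_A.
= (1.13×4.810^2) / (0.0467×4.810) = 26.14/0.2246 = 116.

116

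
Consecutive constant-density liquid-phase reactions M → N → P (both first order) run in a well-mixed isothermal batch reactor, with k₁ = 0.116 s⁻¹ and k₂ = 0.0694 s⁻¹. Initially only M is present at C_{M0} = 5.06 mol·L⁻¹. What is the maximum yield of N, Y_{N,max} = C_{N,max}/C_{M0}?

0.465

Evaluating C_N at t_opt = ln(k₂/k₁)/(k₂−k₁) gives C_{N,max}/C_{M0} = (k₁/k₂)^[k₂/(k₂−k₁)].
= (0.116/0.0694)^(0.0694/(0.0694−0.116)) = (1.671)^(-1.489) = 0.4653.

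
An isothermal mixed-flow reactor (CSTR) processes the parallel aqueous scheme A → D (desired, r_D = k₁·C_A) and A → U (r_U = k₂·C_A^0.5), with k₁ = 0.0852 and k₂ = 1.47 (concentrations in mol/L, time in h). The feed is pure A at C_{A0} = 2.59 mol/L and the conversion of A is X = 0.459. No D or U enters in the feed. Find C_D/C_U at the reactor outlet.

0.0686

Exit C_A = C_{A0}(1−X) = 2.59×0.541 = 1.401 mol/L.
In a CSTR the entire volume is at exit conditions, so r_D = 0.0852×1.401 = 0.1194 and r_U = 1.47×1.401^0.5 = 1.740.
Overall selectivity = C_D/C_U = r_Dτ/(r_Uτ) = r_D/r_U = 0.0686.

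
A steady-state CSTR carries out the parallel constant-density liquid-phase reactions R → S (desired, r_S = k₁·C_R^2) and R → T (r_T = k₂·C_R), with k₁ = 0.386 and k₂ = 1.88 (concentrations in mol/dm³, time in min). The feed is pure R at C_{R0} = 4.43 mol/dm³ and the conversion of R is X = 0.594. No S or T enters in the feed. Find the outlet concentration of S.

0.710 mol/dm³

Exit C_R = C_{R0}(1−X) = 4.43×0.406 = 1.799 mol/dm³.
A CSTR operates uniformly at the exit composition, giving r_S = 1.249 and r_T = 3.381 (each k·C_R^n at C_R = 1.799).
Fraction of consumed R going to S: r_S/(r_S+r_T) = 0.2697.
C_S = 0.2697·C_{R0}·X = 0.2697×4.43×0.594 = 0.710 mol/dm³.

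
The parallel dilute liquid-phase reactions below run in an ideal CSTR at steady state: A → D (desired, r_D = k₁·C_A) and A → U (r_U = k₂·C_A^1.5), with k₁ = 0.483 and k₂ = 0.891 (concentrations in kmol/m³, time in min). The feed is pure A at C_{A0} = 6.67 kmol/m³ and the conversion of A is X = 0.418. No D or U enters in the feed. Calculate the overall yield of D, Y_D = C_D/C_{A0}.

0.0902

Exit C_A = C_{A0}(1−X) = 6.67×0.582 = 3.882 kmol/m³.
In a CSTR the entire volume is at exit conditions, so r_D = 0.483×3.882 = 1.875 and r_U = 0.891×3.882^1.5 = 6.815.
Fraction of consumed A going to D: r_D/(r_D+r_U) = 0.2158.
C_D = 0.2158·C_{A0}·X = 0.2158×6.67×0.418 = 0.602 kmol/m³; Y_D = C_D/C_{A0} = 0.0902.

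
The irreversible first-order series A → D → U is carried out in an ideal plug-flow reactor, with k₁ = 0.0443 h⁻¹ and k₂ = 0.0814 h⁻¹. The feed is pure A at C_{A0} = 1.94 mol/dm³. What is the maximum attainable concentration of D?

0.511 mol/dm³

Evaluating C_D at τ_opt = ln(k₂/k₁)/(k₂−k₁) gives C_{D,max}/C_{A0} = (k₁/k₂)^[k₂/(k₂−k₁)].
= (0.0443/0.0814)^(0.0814/(0.0814−0.0443)) = (0.5442)^(2.194) = 0.2632.
C_{D,max} = 0.2632×1.94 = 0.511 mol/dm³.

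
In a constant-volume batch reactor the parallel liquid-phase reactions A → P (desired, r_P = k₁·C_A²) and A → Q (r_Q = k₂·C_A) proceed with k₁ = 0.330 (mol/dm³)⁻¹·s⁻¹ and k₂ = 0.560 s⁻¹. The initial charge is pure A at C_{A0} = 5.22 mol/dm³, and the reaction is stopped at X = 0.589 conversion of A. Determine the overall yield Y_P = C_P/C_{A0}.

C_A = C_{A0}(1−X) = 2.145 mol/dm³.
Along a PFR/batch, dC_Q/dC_A = −r_Q/(r_P+r_Q) = −k₂/(k₂+k₁·C_A).
Integrating from C_{A0} to C_A: C_Q = (0.560/0.330)·ln[(0.560+0.330·5.22)/(0.560+0.330·2.15)] = 1.697·ln(2.283/1.268) = 0.9976 mol/dm³.
Then C_P = (C_{A0}−C_A) − C_Q = 3.075 − 0.9976 = 2.077 mol/dm³.
Y_P = C_P/C_{A0} = 2.077/5.22 = 0.398.

0.398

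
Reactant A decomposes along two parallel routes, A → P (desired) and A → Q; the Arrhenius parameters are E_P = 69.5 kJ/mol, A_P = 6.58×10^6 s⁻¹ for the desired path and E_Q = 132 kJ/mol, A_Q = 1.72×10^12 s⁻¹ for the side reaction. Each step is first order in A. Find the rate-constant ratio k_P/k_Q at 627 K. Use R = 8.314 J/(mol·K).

0.616

k_P/k_Q = (A_P/A_Q)·exp[−(E_P−E_Q)/(RT)] = (A_P/A_Q)·exp[(E_Q−E_P)/(RT)].
(E_Q−E_P)/(RT) = (132−69.5)×10³/(8.314×627) = 62500/5213 = 11.99.
k_P/k_Q = (6.58×10^6/1.72×10^12)·exp(11.99) = 3.826×10^-6 × 1.611×10^5 = 0.616.
Since E_P < E_Q, lowering the temperature improves selectivity toward P.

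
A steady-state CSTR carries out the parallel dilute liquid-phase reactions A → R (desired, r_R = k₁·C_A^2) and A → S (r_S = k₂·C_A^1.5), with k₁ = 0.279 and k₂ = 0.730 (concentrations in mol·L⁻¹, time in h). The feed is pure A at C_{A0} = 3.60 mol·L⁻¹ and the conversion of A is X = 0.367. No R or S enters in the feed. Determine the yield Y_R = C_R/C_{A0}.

0.134

Exit C_A = C_{A0}(1−X) = 3.60×0.633 = 2.279 mol·L⁻¹.
Rates in a CSTR are evaluated at the outlet concentration: r_R = 0.279×2.279^2 = 1.449, r_S = 0.730×2.279^1.5 = 2.511.
Fraction of consumed A going to R: r_R/(r_R+r_S) = 0.3659.
C_R = 0.3659·C_{A0}·X = 0.3659×3.60×0.367 = 0.483 mol·L⁻¹; Y_R = C_R/C_{A0} = 0.134.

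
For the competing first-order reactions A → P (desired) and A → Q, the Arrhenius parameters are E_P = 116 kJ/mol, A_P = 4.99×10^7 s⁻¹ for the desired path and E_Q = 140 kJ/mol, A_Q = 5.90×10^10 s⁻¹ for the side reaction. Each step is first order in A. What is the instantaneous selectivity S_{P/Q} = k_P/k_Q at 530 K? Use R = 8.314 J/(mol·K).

k_P/k_Q = (A_P/A_Q)·exp[−(E_P−E_Q)/(RT)] = (A_P/A_Q)·exp[(E_Q−E_P)/(RT)].
(E_Q−E_P)/(RT) = (140−116)×10³/(8.314×530) = 24000/4406 = 5.447.
k_P/k_Q = (4.99×10^7/5.90×10^10)·exp(5.447) = 8.458×10^-4 × 232.0 = 0.196.
Since E_P < E_Q, lowering the temperature improves selectivity toward P.

0.196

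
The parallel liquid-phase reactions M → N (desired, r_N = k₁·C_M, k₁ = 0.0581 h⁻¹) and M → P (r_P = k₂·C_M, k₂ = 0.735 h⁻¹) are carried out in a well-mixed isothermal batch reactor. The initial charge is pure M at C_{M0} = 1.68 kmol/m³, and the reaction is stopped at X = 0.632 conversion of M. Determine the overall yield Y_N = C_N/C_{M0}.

0.0463

C_M = C_{M0}(1−X) = 0.6182 kmol/m³.
Both paths are first order in M, so the instantaneous fraction to N is constant: dC_N/d(−C_M) = k₁/(k₁+k₂) = 0.07326.
C_N = 0.07326·(C_{M0}−C_M) = 0.07326×1.062 = 0.0778 kmol/m³.
Y_N = C_N/C_{M0} = 0.07778/1.68 = 0.0463.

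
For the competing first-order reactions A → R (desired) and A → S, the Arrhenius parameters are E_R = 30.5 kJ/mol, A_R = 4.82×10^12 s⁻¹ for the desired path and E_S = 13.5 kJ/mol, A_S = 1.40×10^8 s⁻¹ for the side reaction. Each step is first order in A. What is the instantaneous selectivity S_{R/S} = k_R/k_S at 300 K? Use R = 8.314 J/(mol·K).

37.7

Since both paths have the same order in A, the concentration cancels and S_{R/S} = k_R/k_S = (A_R/A_S)·exp[(E_S−E_R)/(RT)].
(E_S−E_R)/(RT) = (13.5−30.5)×10³/(8.314×300) = -17000/2494 = -6.816.
k_R/k_S = (4.82×10^12/1.40×10^8)·exp(-6.816) = 34429 × 0.001096 = 37.7.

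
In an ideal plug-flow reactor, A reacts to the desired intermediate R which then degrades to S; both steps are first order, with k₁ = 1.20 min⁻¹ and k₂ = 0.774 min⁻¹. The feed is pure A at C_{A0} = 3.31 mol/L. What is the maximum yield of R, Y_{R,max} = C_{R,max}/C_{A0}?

Evaluating C_R at τ_opt = ln(k₂/k₁)/(k₂−k₁) gives C_{R,max}/C_{A0} = (k₁/k₂)^[k₂/(k₂−k₁)].
= (1.20/0.774)^(0.774/(0.774−1.20)) = (1.550)^(-1.817) = 0.4508.

0.451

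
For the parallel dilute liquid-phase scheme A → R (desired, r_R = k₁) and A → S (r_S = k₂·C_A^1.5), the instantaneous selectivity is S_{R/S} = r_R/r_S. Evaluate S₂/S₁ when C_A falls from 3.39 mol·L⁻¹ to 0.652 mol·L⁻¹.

11.9

S_{R/S} = (k₁/k₂)·C_A^-1.5, so S₂/S₁ = (C_{A,2}/C_{A,1})^-1.5.
= (0.652/3.39)^(-1.5) = (0.1923)^(-1.5) = 11.9.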